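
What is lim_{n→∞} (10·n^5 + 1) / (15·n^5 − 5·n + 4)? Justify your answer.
lim = 10/15 = 2/3

For large n the leading n^5 terms dominate both numerator and denominator. Dividing top and bottom by n^5, every other term tends to 0, leaving 10/15 = 2/3.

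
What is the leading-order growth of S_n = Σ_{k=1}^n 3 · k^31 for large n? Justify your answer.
S_n ~ 3 · n^32 / 32

By integral comparison (Euler-Maclaurin), Σ_{k=1}^n 3 · k^31 = 3 · ∫_0^n x^31 dx + O(n^31) = 3 · n^32/32 + O(n^31). (Equivalently, Faulhaber's formula gives the same leading term.)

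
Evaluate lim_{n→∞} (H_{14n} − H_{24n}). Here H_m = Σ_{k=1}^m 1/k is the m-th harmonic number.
lim = ln(14/24) = ln(7/12)

Euler-Maclaurin gives H_m = ln m + γ + 1/(2m) + O(1/m^2). The γ and O(1/m) terms cancel in the difference:
  H_{14n} − H_{24n} = ln(14n) − ln(24n) + O(1/n) = ln(14/24) + O(1/n).
Hence the limit is ln(14/24) = ln(7/12).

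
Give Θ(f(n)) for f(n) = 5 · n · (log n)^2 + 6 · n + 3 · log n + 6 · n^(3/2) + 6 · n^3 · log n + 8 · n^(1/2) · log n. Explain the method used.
f(n) ∈ Θ(n^3 · log n)

Compare the terms by growth order. For large n, n^a · (log n)^b dominates n^a' · (log n)^b' iff a > a', or (a = a' and b > b'). Ranking the 6 terms shows the dominant one is 6 · n^3 · log n. Hence f(n) ∈ Θ(n^3 · log n).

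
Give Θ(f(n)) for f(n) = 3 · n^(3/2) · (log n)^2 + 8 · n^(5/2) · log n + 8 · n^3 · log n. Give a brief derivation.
f(n) ∈ Θ(n^3 · log n)

Compare the terms by growth order. For large n, n^a · (log n)^b dominates n^a' · (log n)^b' iff a > a', or (a = a' and b > b'). Ranking the 3 terms shows the dominant one is 8 · n^3 · log n. Hence f(n) ∈ Θ(n^3 · log n).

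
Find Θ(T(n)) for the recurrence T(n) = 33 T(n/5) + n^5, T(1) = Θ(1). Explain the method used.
T(n) = Θ(n^5)

log_5 33 ≈ 2.173. f(n) = n^5 dominates n^(log_5 33) since 5 > 2.173, and the regularity condition a·f(n/b) = 33·(n/5)^5 = (33/3125)·n^5 ≤ c·f(n) holds with c = 33/3125 ≈ 0.0106 < 1. So this is Case 3: T(n) = Θ(f(n)) = Θ(n^5).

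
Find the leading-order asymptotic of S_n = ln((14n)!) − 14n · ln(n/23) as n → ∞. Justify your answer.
S_n ~ 14n · (ln 322 − 1) + O(ln n)

Stirling: ln((14n)!) = 14n ln(14n) − 14n + O(ln n).
  S_n = 14n ln(14n) − 14n − 14n ln(n/23) + O(ln n)
      = 14n ln(14n) − 14n ln n + 14n ln 23 − 14n + O(ln n)
      = 14n ln 14 + 14n ln 23 − 14n + O(ln n)
      = 14n (ln 322 − 1) + O(ln n).
Numerically ln(322) − 1 ≈ 4.7746.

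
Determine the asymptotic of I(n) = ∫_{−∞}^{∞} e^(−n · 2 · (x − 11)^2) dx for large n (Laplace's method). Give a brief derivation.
I(n) = sqrt(π/(2n))

Here φ(x) = 2 · (x − 11)^2 has its unique minimum at x* = 11 with φ(x*) = 0 and φ''(x*) = 4. Laplace's method gives
  I(n) ~ e^(−n φ(x*)) · sqrt(2π / (n · φ''(x*))) = sqrt(2π / (4n)) = sqrt(π/(2n)).
This is exact: substituting u = (x − 11)·sqrt(2n) gives I(n) = (1/sqrt(2n)) ∫_{−∞}^{∞} e^(−u^2) du = sqrt(π/(2n)).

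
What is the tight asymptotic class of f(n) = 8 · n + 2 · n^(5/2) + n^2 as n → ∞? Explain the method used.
f(n) ∈ Θ(n^(5/2))

Compare the terms by growth order. For large n, n^a · (log n)^b dominates n^a' · (log n)^b' iff a > a', or (a = a' and b > b'). Ranking the 3 terms shows the dominant one is 2 · n^(5/2). Hence f(n) ∈ Θ(n^(5/2)).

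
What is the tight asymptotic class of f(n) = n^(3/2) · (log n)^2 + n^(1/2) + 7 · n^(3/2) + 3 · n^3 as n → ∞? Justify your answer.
f(n) ∈ Θ(n^3)

Compare the terms by growth order. For large n, n^a · (log n)^b dominates n^a' · (log n)^b' iff a > a', or (a = a' and b > b'). Ranking the 4 terms shows the dominant one is 3 · n^3. Hence f(n) ∈ Θ(n^3).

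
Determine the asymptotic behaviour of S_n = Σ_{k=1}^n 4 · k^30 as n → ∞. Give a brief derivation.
S_n ~ 4 · n^31 / 31

By integral comparison (Euler-Maclaurin), Σ_{k=1}^n 4 · k^30 = 4 · ∫_0^n x^30 dx + O(n^30) = 4 · n^31/31 + O(n^30). (Equivalently, Faulhaber's formula gives the same leading term.)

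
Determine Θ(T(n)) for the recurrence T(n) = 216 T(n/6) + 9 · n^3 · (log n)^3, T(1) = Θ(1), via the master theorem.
T(n) = Θ(n^3 · (log n)^4)

Here log_6 216 = 3 and f(n) = 9 · n^3 · (log n)^3 = Θ(n^(log_6 216) · (log n)^3). This is the extended Case 2 of the master theorem (f matches the critical exponent up to log factors), giving T(n) = Θ(n^(log_6 216) · (log n)^(3+1)) = Θ(n^3 · (log n)^4).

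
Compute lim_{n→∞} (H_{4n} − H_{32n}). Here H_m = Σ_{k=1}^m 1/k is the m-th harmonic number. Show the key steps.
lim = ln(4/32) = −ln 8

Euler-Maclaurin gives H_m = ln m + γ + 1/(2m) + O(1/m^2). The γ and O(1/m) terms cancel in the difference:
  H_{4n} − H_{32n} = ln(4n) − ln(32n) + O(1/n) = ln(4/32) + O(1/n).
Hence the limit is ln(4/32) = −ln 8.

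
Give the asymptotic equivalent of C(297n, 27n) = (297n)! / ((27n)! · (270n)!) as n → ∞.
C(297n, 27n) ~ (285311670611/10000000000)^(27n) · sqrt(11/(20π·27n))

Write N = 27n. Apply Stirling to each factorial:
  (11N)! ~ sqrt(2π·11N) · (11N/e)^(11N),
  N! ~ sqrt(2π N) · (N/e)^N,
  (10N)! ~ sqrt(2π·10N) · (10N/e)^(10N).
The exponential factors combine to (11N)^(11N) / (N^N · (10N)^(10N)) = 11^(11N)/10^(10N) = (11^11/10^10)^N = (285311670611/10000000000)^N.
The square-root prefactors combine to sqrt(2π·11N) / (sqrt(2π N)·sqrt(2π·10N)) = sqrt(11 / (2π·10·N)) = sqrt(11/(20π·27n)).
Substituting N = 27n: C(297n, 27n) ~ (285311670611/10000000000)^(27n) · sqrt(11/(20π·27n)).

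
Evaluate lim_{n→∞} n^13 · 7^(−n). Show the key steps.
lim = 0

Exponentials with base > 1 dominate every fixed polynomial: for any fixed c, n^c / 7^n → 0 as n → ∞ (e.g. by the ratio test, or by writing 7^n = e^(n ln 7) and noting e^(n ln 7) / n^c → ∞). Hence n^13 · 7^(−n) = n^13 / 7^n → 0.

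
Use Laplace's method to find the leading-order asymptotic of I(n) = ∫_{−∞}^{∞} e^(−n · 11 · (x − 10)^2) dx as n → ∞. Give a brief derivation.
I(n) = sqrt(π/(11n))

Here φ(x) = 11 · (x − 10)^2 has its unique minimum at x* = 10 with φ(x*) = 0 and φ''(x*) = 22. Laplace's method gives
  I(n) ~ e^(−n φ(x*)) · sqrt(2π / (n · φ''(x*))) = sqrt(2π / (22n)) = sqrt(π/(11n)).
This is exact: substituting u = (x − 10)·sqrt(11n) gives I(n) = (1/sqrt(11n)) ∫_{−∞}^{∞} e^(−u^2) du = sqrt(π/(11n)).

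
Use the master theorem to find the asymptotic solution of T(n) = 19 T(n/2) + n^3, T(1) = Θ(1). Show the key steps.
T(n) = Θ(n^(log_2 19))

Master theorem: compare f(n) = n^3 to n^(log_2 19) where log_2 19 ≈ 4.248. Since 3 < log_2 19, we have f(n) = O(n^(log_2 19 − ε)) for some ε > 0 — Case 1. Hence T(n) = Θ(n^(log_2 19)).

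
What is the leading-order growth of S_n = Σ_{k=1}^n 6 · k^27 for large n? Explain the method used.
S_n ~ 3 · n^28 / 14

By integral comparison (Euler-Maclaurin), Σ_{k=1}^n 6 · k^27 = 6 · ∫_0^n x^27 dx + O(n^27) = 6 · n^28/28 = 3 · n^28 / 14 + O(n^27). (Equivalently, Faulhaber's formula gives the same leading term.)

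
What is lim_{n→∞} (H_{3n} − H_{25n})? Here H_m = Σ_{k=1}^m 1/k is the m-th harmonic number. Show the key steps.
lim = ln(3/25)

Euler-Maclaurin gives H_m = ln m + γ + 1/(2m) + O(1/m^2). The γ and O(1/m) terms cancel in the difference:
  H_{3n} − H_{25n} = ln(3n) − ln(25n) + O(1/n) = ln(3/25) + O(1/n).
Hence the limit is ln(3/25).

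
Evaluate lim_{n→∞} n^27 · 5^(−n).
lim = 0

Exponentials with base > 1 dominate every fixed polynomial: for any fixed c, n^c / 5^n → 0 as n → ∞ (e.g. by the ratio test, or by writing 5^n = e^(n ln 5) and noting e^(n ln 5) / n^c → ∞). Hence n^27 · 5^(−n) = n^27 / 5^n → 0.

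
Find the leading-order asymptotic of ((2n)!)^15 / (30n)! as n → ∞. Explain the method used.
((2n)!)^15/(30n)! ~ ((2π·2n)^(14/2) / sqrt(15)) · 15^(−15·2n)  →  0

Write N = 2n. Stirling: N! ~ sqrt(2π N)(N/e)^N and (15N)! ~ sqrt(2π·15N)·(15N/e)^(15N).
  (N!)^15/(15N)! ~ (2π N)^(15/2) (N/e)^(15N) / [sqrt(2π·15N) (15N/e)^(15N)]
     = (2π N)^(15/2) / sqrt(2π·15N) · (N/(15N))^(15N)
     = (2π N)^((15−1)/2) / sqrt(15) · 15^(−15N).
Since 15^15 > 1, the factor 15^(−15N) decays exponentially, so the ratio → 0. Substituting N = 2n gives the stated form.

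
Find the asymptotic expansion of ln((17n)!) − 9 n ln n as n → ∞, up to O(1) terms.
ln((17n)!) − 9 n ln n = 8 n ln n + 17(ln 17 − 1) n + (1/2) ln(2π·17n) + O(1/n)

Stirling: ln((17n)!) = 17n ln(17n) − 17n + (1/2) ln(2π·17n) + O(1/n).
Expand 17n ln(17n) = 17n (ln n + ln 17) = 17n ln n + 17n ln 17.
Subtract 9n ln n: leading term is (17 − 9) n ln n = 8 n ln n. The next term is 17n ln 17 − 17n = 17(ln 17 − 1) n. Then the (1/2) ln(2π·17n) correction.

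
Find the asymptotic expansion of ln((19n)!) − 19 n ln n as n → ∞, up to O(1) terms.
ln((19n)!) − 19 n ln n = 19(ln 19 − 1) n + (1/2) ln(2π·19n) + O(1/n)

Stirling: ln((19n)!) = 19n ln(19n) − 19n + (1/2) ln(2π·19n) + O(1/n).
Since 19n ln(19n) = 19n ln n + 19n ln 19, subtracting 19n ln n cancels the n ln n term exactly. What remains is 19(ln 19 − 1) n + (1/2) ln(2π·19n) + O(1/n).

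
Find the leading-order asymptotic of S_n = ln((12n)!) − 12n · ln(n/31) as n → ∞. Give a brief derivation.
S_n ~ 12n · (ln 372 − 1) + O(ln n)

Stirling: ln((12n)!) = 12n ln(12n) − 12n + O(ln n).
  S_n = 12n ln(12n) − 12n − 12n ln(n/31) + O(ln n)
      = 12n ln(12n) − 12n ln n + 12n ln 31 − 12n + O(ln n)
      = 12n ln 12 + 12n ln 31 − 12n + O(ln n)
      = 12n (ln 372 − 1) + O(ln n).
Numerically ln(372) − 1 ≈ 4.9189.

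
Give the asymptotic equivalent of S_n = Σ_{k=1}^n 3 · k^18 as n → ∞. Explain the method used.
S_n ~ 3 · n^19 / 19

By integral comparison (Euler-Maclaurin), Σ_{k=1}^n 3 · k^18 = 3 · ∫_0^n x^18 dx + O(n^18) = 3 · n^19/19 + O(n^18). (Equivalently, Faulhaber's formula gives the same leading term.)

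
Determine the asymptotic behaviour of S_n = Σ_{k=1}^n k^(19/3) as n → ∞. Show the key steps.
S_n ~ (3/22) · n^(22/3)

Integral comparison: Σ_{k=1}^n k^(19/3) = ∫_0^n x^(19/3) dx + O(n^(19/3)). The integral is n^(1 + 19/3) / (1 + 19/3) = n^((19+3)/3) / ((19+3)/3) = (3/22) · n^(22/3).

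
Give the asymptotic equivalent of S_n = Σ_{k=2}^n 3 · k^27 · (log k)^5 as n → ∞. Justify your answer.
S_n ~ 3 · n^28 · (log n)^5 / 28

By integral comparison, S_n = ∫_1^n 3 · x^27 · (log x)^5 dx + O(n^27 · (log n)^5). For the integral, the leading term of ∫_1^n x^27 (log x)^5 dx is n^28/28 · (log n)^5 (by repeated integration by parts; each step lowers the log-exponent and produces a relatively O(1/log n) correction). Hence S_n ~ 3 · n^28 · (log n)^5 / 28.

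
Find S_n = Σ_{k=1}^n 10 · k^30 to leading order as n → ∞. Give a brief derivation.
S_n ~ 10 · n^31 / 31

By integral comparison (Euler-Maclaurin), Σ_{k=1}^n 10 · k^30 = 10 · ∫_0^n x^30 dx + O(n^30) = 10 · n^31/31 + O(n^30). (Equivalently, Faulhaber's formula gives the same leading term.)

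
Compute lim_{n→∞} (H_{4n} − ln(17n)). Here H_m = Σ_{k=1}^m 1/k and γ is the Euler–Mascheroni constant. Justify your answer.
lim = ln(4/17) + γ

By Euler-Maclaurin, H_m = ln m + γ + O(1/m). So
  H_{4n} − ln(17n) = ln(4n) + γ − ln(17n) + O(1/n)
                       = ln(4/17) + γ + O(1/n).
Hence the limit is ln(4/17) + γ.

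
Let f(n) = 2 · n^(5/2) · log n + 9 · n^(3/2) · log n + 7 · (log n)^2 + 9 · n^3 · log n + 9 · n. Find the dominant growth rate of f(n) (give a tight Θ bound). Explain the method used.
f(n) ∈ Θ(n^3 · log n)

Compare the terms by growth order. For large n, n^a · (log n)^b dominates n^a' · (log n)^b' iff a > a', or (a = a' and b > b'). Ranking the 5 terms shows the dominant one is 9 · n^3 · log n. Hence f(n) ∈ Θ(n^3 · log n).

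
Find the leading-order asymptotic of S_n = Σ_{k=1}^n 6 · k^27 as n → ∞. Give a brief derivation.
S_n ~ 3 · n^28 / 14

By integral comparison (Euler-Maclaurin), Σ_{k=1}^n 6 · k^27 = 6 · ∫_0^n x^27 dx + O(n^27) = 6 · n^28/28 = 3 · n^28 / 14 + O(n^27). (Equivalently, Faulhaber's formula gives the same leading term.)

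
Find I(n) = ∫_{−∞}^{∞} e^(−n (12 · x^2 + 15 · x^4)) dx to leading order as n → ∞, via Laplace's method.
I(n) ~ sqrt(π/(12n))

φ(x) = 12 · x^2 + 15 · x^4 has its unique global minimum at x* = 0 (since φ'(x) = 24x + 60x^3 = 0 only at x = 0 for real x with both coefficients positive, and φ → ∞ as |x| → ∞). At x* = 0, φ(0) = 0 and φ''(0) = 24. Laplace's method then gives
  I(n) ~ sqrt(2π / (n · φ''(0))) · e^(−n φ(0)) = sqrt(2π / (24n)) = sqrt(π/(12n)).
The 15 · x^4 term contributes only at subleading order (an O(1/n) relative correction).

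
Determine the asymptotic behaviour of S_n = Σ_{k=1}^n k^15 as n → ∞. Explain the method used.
S_n ~ n^16 / 16

By integral comparison (Euler-Maclaurin), Σ_{k=1}^n k^15 = ∫_0^n x^15 dx + O(n^15) = n^16/16 + O(n^15). (Equivalently, Faulhaber's formula gives the same leading term.)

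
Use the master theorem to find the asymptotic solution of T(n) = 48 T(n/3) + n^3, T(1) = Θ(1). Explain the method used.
T(n) = Θ(n^(log_3 48))

Master theorem: compare f(n) = n^3 to n^(log_3 48) where log_3 48 ≈ 3.524. Since 3 < log_3 48, we have f(n) = O(n^(log_3 48 − ε)) for some ε > 0 — Case 1. Hence T(n) = Θ(n^(log_3 48)).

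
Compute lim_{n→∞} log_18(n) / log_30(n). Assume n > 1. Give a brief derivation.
lim = ln(30) / ln(18) = log_18(30)

Change of base: log_18(n) = ln n / ln 18 and log_30(n) = ln n / ln 30. The ratio is (ln n / ln 18) · (ln 30 / ln n) = ln 30 / ln 18, a constant independent of n. So the limit is ln 30 / ln 18 = log_18(30).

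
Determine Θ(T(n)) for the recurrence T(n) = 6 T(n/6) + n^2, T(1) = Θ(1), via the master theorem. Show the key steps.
T(n) = Θ(n^2)

log_6 6 ≈ 1.000. f(n) = n^2 dominates n^(log_6 6) since 2 > 1.000, and the regularity condition a·f(n/b) = 6·(n/6)^2 = (6/36)·n^2 ≤ c·f(n) holds with c = 6/36 ≈ 0.167 < 1. So this is Case 3: T(n) = Θ(f(n)) = Θ(n^2).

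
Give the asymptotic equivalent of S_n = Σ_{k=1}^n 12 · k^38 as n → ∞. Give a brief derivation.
S_n ~ 4 · n^39 / 13

By integral comparison (Euler-Maclaurin), Σ_{k=1}^n 12 · k^38 = 12 · ∫_0^n x^38 dx + O(n^38) = 12 · n^39/39 = 4 · n^39 / 13 + O(n^38). (Equivalently, Faulhaber's formula gives the same leading term.)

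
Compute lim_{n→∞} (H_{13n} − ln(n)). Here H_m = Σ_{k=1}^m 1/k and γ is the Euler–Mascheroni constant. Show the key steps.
lim = ln 13 + γ

By Euler-Maclaurin, H_m = ln m + γ + O(1/m). So
  H_{13n} − ln(n) = ln(13n) + γ − ln(n) + O(1/n)
                       = ln(13/1) + γ + O(1/n).
Hence the limit is ln(13/1) + γ.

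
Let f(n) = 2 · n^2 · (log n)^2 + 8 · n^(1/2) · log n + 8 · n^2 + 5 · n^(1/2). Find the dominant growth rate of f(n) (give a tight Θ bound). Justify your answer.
f(n) ∈ Θ(n^2 · (log n)^2)

Compare the terms by growth order. For large n, n^a · (log n)^b dominates n^a' · (log n)^b' iff a > a', or (a = a' and b > b'). Ranking the 4 terms shows the dominant one is 2 · n^2 · (log n)^2. Hence f(n) ∈ Θ(n^2 · (log n)^2).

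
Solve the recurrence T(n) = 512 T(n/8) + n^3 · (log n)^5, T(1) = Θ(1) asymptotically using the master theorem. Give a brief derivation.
T(n) = Θ(n^3 · (log n)^6)

Here log_8 512 = 3 and f(n) = n^3 · (log n)^5 = Θ(n^(log_8 512) · (log n)^5). This is the extended Case 2 of the master theorem (f matches the critical exponent up to log factors), giving T(n) = Θ(n^(log_8 512) · (log n)^(5+1)) = Θ(n^3 · (log n)^6).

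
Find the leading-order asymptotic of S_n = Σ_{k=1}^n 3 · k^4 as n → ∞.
S_n ~ 3 · n^5 / 5

By integral comparison (Euler-Maclaurin), Σ_{k=1}^n 3 · k^4 = 3 · ∫_0^n x^4 dx + O(n^4) = 3 · n^5/5 + O(n^4). (Equivalently, Faulhaber's formula gives the same leading term.)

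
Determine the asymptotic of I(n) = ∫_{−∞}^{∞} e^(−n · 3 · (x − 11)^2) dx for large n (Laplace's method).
I(n) = sqrt(π/(3n))

Here φ(x) = 3 · (x − 11)^2 has its unique minimum at x* = 11 with φ(x*) = 0 and φ''(x*) = 6. Laplace's method gives
  I(n) ~ e^(−n φ(x*)) · sqrt(2π / (n · φ''(x*))) = sqrt(2π / (6n)) = sqrt(π/(3n)).
This is exact: substituting u = (x − 11)·sqrt(3n) gives I(n) = (1/sqrt(3n)) ∫_{−∞}^{∞} e^(−u^2) du = sqrt(π/(3n)).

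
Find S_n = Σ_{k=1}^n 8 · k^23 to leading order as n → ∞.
S_n ~ n^24 / 3

By integral comparison (Euler-Maclaurin), Σ_{k=1}^n 8 · k^23 = 8 · ∫_0^n x^23 dx + O(n^23) = 8 · n^24/24 = n^24 / 3 + O(n^23). (Equivalently, Faulhaber's formula gives the same leading term.)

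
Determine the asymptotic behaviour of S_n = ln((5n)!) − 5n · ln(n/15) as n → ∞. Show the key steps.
S_n ~ 5n · (ln 75 − 1) + O(ln n)

Stirling: ln((5n)!) = 5n ln(5n) − 5n + O(ln n).
  S_n = 5n ln(5n) − 5n − 5n ln(n/15) + O(ln n)
      = 5n ln(5n) − 5n ln n + 5n ln 15 − 5n + O(ln n)
      = 5n ln 5 + 5n ln 15 − 5n + O(ln n)
      = 5n (ln 75 − 1) + O(ln n).
Numerically ln(75) − 1 ≈ 3.3175.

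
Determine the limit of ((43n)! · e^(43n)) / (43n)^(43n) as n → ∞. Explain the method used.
lim = ∞

Stirling: (43n)! ~ sqrt(2π·43n) · (43n/e)^(43n). Hence
  (43n)! · e^(43n) / (43n)^(43n) ~ sqrt(2π·43n) = sqrt(2π·43) · sqrt(n) → ∞.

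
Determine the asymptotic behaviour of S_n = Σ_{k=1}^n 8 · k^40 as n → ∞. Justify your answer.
S_n ~ 8 · n^41 / 41

By integral comparison (Euler-Maclaurin), Σ_{k=1}^n 8 · k^40 = 8 · ∫_0^n x^40 dx + O(n^40) = 8 · n^41/41 + O(n^40). (Equivalently, Faulhaber's formula gives the same leading term.)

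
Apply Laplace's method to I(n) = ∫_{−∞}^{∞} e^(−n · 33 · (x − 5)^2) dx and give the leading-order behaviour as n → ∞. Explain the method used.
I(n) = sqrt(π/(33n))

Here φ(x) = 33 · (x − 5)^2 has its unique minimum at x* = 5 with φ(x*) = 0 and φ''(x*) = 66. Laplace's method gives
  I(n) ~ e^(−n φ(x*)) · sqrt(2π / (n · φ''(x*))) = sqrt(2π / (66n)) = sqrt(π/(33n)).
This is exact: substituting u = (x − 5)·sqrt(33n) gives I(n) = (1/sqrt(33n)) ∫_{−∞}^{∞} e^(−u^2) du = sqrt(π/(33n)).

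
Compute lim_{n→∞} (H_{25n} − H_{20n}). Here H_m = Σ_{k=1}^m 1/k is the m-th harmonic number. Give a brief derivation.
lim = ln(25/20) = ln(5/4)

Euler-Maclaurin gives H_m = ln m + γ + 1/(2m) + O(1/m^2). The γ and O(1/m) terms cancel in the difference:
  H_{25n} − H_{20n} = ln(25n) − ln(20n) + O(1/n) = ln(25/20) + O(1/n).
Hence the limit is ln(25/20) = ln(5/4).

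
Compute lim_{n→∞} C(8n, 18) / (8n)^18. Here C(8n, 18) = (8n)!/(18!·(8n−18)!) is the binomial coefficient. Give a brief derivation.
lim = 1/18! = 1/6402373705728000

With N = 8n → ∞: C(N, 18) / N^18 = [N(N−1)…(N−17)] / (18! · N^18) = (1/18!) · 1 · (1 − 1/(8n)) · … · (1 − 17/(8n)). Each factor → 1 as N → ∞, so the limit is 1/18! = 1/6402373705728000.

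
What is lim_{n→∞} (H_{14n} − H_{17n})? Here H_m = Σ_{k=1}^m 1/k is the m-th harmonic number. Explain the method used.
lim = ln(14/17)

Euler-Maclaurin gives H_m = ln m + γ + 1/(2m) + O(1/m^2). The γ and O(1/m) terms cancel in the difference:
  H_{14n} − H_{17n} = ln(14n) − ln(17n) + O(1/n) = ln(14/17) + O(1/n).
Hence the limit is ln(14/17).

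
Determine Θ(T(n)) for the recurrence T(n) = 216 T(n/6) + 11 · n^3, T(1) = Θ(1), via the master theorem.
T(n) = Θ(n^3 log n)

log_6 216 = 3, and f(n) = 11 · n^3 = Θ(n^(log_6 216)). This is Case 2 of the master theorem: T(n) = Θ(f(n) · log n) = Θ(n^3 log n).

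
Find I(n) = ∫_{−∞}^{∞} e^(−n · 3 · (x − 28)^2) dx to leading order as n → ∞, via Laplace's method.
I(n) = sqrt(π/(3n))

Here φ(x) = 3 · (x − 28)^2 has its unique minimum at x* = 28 with φ(x*) = 0 and φ''(x*) = 6. Laplace's method gives
  I(n) ~ e^(−n φ(x*)) · sqrt(2π / (n · φ''(x*))) = sqrt(2π / (6n)) = sqrt(π/(3n)).
This is exact: substituting u = (x − 28)·sqrt(3n) gives I(n) = (1/sqrt(3n)) ∫_{−∞}^{∞} e^(−u^2) du = sqrt(π/(3n)).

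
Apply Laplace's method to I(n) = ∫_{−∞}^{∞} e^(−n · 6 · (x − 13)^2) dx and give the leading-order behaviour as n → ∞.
I(n) = sqrt(π/(6n))

Here φ(x) = 6 · (x − 13)^2 has its unique minimum at x* = 13 with φ(x*) = 0 and φ''(x*) = 12. Laplace's method gives
  I(n) ~ e^(−n φ(x*)) · sqrt(2π / (n · φ''(x*))) = sqrt(2π / (12n)) = sqrt(π/(6n)).
This is exact: substituting u = (x − 13)·sqrt(6n) gives I(n) = (1/sqrt(6n)) ∫_{−∞}^{∞} e^(−u^2) du = sqrt(π/(6n)).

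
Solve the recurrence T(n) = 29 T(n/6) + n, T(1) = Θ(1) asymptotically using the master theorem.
T(n) = Θ(n^(log_6 29))

Master theorem: compare f(n) = n to n^(log_6 29) where log_6 29 ≈ 1.879. Since 1 < log_6 29, we have f(n) = O(n^(log_6 29 − ε)) for some ε > 0 — Case 1. Hence T(n) = Θ(n^(log_6 29)).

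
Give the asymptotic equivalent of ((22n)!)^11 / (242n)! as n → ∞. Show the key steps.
((22n)!)^11/(242n)! ~ ((2π·22n)^(10/2) / sqrt(11)) · 11^(−11·22n)  →  0

Write N = 22n. Stirling: N! ~ sqrt(2π N)(N/e)^N and (11N)! ~ sqrt(2π·11N)·(11N/e)^(11N).
  (N!)^11/(11N)! ~ (2π N)^(11/2) (N/e)^(11N) / [sqrt(2π·11N) (11N/e)^(11N)]
     = (2π N)^(11/2) / sqrt(2π·11N) · (N/(11N))^(11N)
     = (2π N)^((11−1)/2) / sqrt(11) · 11^(−11N).
Since 11^11 > 1, the factor 11^(−11N) decays exponentially, so the ratio → 0. Substituting N = 22n gives the stated form.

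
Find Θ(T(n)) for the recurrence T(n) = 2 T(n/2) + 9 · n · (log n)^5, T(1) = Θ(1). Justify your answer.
T(n) = Θ(n · (log n)^6)

Here log_2 2 = 1 and f(n) = 9 · n · (log n)^5 = Θ(n^(log_2 2) · (log n)^5). This is the extended Case 2 of the master theorem (f matches the critical exponent up to log factors), giving T(n) = Θ(n^(log_2 2) · (log n)^(5+1)) = Θ(n · (log n)^6).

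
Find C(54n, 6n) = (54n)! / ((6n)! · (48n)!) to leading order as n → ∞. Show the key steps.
C(54n, 6n) ~ (387420489/16777216)^(6n) · sqrt(9/(16π·6n))

Write N = 6n. Apply Stirling to each factorial:
  (9N)! ~ sqrt(2π·9N) · (9N/e)^(9N),
  N! ~ sqrt(2π N) · (N/e)^N,
  (8N)! ~ sqrt(2π·8N) · (8N/e)^(8N).
The exponential factors combine to (9N)^(9N) / (N^N · (8N)^(8N)) = 9^(9N)/8^(8N) = (9^9/8^8)^N = (387420489/16777216)^N.
The square-root prefactors combine to sqrt(2π·9N) / (sqrt(2π N)·sqrt(2π·8N)) = sqrt(9 / (2π·8·N)) = sqrt(9/(16π·6n)).
Substituting N = 6n: C(54n, 6n) ~ (387420489/16777216)^(6n) · sqrt(9/(16π·6n)).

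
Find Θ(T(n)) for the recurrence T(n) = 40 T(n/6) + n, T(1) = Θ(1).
T(n) = Θ(n^(log_6 40))

Master theorem: compare f(n) = n to n^(log_6 40) where log_6 40 ≈ 2.059. Since 1 < log_6 40, we have f(n) = O(n^(log_6 40 − ε)) for some ε > 0 — Case 1. Hence T(n) = Θ(n^(log_6 40)).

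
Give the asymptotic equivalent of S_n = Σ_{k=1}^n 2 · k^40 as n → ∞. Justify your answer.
S_n ~ 2 · n^41 / 41

By integral comparison (Euler-Maclaurin), Σ_{k=1}^n 2 · k^40 = 2 · ∫_0^n x^40 dx + O(n^40) = 2 · n^41/41 + O(n^40). (Equivalently, Faulhaber's formula gives the same leading term.)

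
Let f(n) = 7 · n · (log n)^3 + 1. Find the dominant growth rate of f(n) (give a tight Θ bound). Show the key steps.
f(n) ∈ Θ(n · (log n)^3)

Compare the terms by growth order. For large n, n^a · (log n)^b dominates n^a' · (log n)^b' iff a > a', or (a = a' and b > b'). Ranking the 2 terms shows the dominant one is 7 · n · (log n)^3. Hence f(n) ∈ Θ(n · (log n)^3).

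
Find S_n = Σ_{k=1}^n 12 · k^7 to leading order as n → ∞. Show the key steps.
S_n ~ 3 · n^8 / 2

By integral comparison (Euler-Maclaurin), Σ_{k=1}^n 12 · k^7 = 12 · ∫_0^n x^7 dx + O(n^7) = 12 · n^8/8 = 3 · n^8 / 2 + O(n^7). (Equivalently, Faulhaber's formula gives the same leading term.)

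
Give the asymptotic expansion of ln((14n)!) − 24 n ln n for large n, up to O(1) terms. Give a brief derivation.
ln((14n)!) − 24 n ln n = −10 n ln n + 14(ln 14 − 1) n + (1/2) ln(2π·14n) + O(1/n)

Stirling: ln((14n)!) = 14n ln(14n) − 14n + (1/2) ln(2π·14n) + O(1/n).
Expand 14n ln(14n) = 14n (ln n + ln 14) = 14n ln n + 14n ln 14.
Subtract 24n ln n: leading term is (14 − 24) n ln n = −10 n ln n. The next term is 14n ln 14 − 14n = 14(ln 14 − 1) n. Then the (1/2) ln(2π·14n) correction.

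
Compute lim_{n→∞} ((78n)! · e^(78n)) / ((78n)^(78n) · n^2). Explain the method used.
lim = 0

Stirling: (78n)! ~ sqrt(2π·78n) · (78n/e)^(78n). Hence
  (78n)! · e^(78n) / (78n)^(78n) ~ sqrt(2π·78n).
Dividing by n^2: sqrt(2π·78n) / n^2 = sqrt(2π·78) · n^((1−4)/2), so the expression behaves like sqrt(2π·78) · n^((1−4)/2) → 0.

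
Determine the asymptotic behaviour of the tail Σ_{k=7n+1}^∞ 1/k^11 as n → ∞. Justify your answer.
Σ_{k>7n} 1/k^11 ~ 1/(10 · (7n)^10)

Compare to the integral: ∫_{7n}^∞ x^(−11) dx = [−x^(−10)/10]_{7n}^∞ = 1/((11−1)·(7n)^10). Euler-Maclaurin then gives
  Σ_{k>7n} 1/k^11 = ∫_{7n}^∞ dx/x^11 − 1/(2·(7n)^11) + O(1/(7n)^12).
(Equivalently this is ζ(11) − Σ_{k≤7n} 1/k^11.)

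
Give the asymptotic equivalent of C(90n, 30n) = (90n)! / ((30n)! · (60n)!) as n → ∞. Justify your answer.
C(90n, 30n) ~ (27/4)^(30n) · sqrt(3/(4π·30n))

Write N = 30n. Apply Stirling to each factorial:
  (3N)! ~ sqrt(2π·3N) · (3N/e)^(3N),
  N! ~ sqrt(2π N) · (N/e)^N,
  (2N)! ~ sqrt(2π·2N) · (2N/e)^(2N).
The exponential factors combine to (3N)^(3N) / (N^N · (2N)^(2N)) = 3^(3N)/2^(2N) = (3^3/2^2)^N = (27/4)^N.
The square-root prefactors combine to sqrt(2π·3N) / (sqrt(2π N)·sqrt(2π·2N)) = sqrt(3 / (2π·2·N)) = sqrt(3/(4π·30n)).
Substituting N = 30n: C(90n, 30n) ~ (27/4)^(30n) · sqrt(3/(4π·30n)).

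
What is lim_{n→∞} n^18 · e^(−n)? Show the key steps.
lim = 0

Exponentials with base > 1 dominate every fixed polynomial: for any fixed c, n^c / e^n → 0 as n → ∞ (e.g. by the ratio test, or since e^n grows faster than any power of n). Hence n^18 · e^(−n) = n^18 / e^n → 0.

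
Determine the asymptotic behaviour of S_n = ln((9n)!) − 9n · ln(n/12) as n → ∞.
S_n ~ 9n · (ln 108 − 1) + O(ln n)

Stirling: ln((9n)!) = 9n ln(9n) − 9n + O(ln n).
  S_n = 9n ln(9n) − 9n − 9n ln(n/12) + O(ln n)
      = 9n ln(9n) − 9n ln n + 9n ln 12 − 9n + O(ln n)
      = 9n ln 9 + 9n ln 12 − 9n + O(ln n)
      = 9n (ln 108 − 1) + O(ln n).
Numerically ln(108) − 1 ≈ 3.6821.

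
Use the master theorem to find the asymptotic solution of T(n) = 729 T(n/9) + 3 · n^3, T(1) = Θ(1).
T(n) = Θ(n^3 log n)

log_9 729 = 3, and f(n) = 3 · n^3 = Θ(n^(log_9 729)). This is Case 2 of the master theorem: T(n) = Θ(f(n) · log n) = Θ(n^3 log n).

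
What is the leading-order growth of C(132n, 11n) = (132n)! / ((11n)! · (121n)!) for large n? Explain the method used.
C(132n, 11n) ~ (8916100448256/285311670611)^(11n) · sqrt(6/(11π·11n))

Write N = 11n. Apply Stirling to each factorial:
  (12N)! ~ sqrt(2π·12N) · (12N/e)^(12N),
  N! ~ sqrt(2π N) · (N/e)^N,
  (11N)! ~ sqrt(2π·11N) · (11N/e)^(11N).
The exponential factors combine to (12N)^(12N) / (N^N · (11N)^(11N)) = 12^(12N)/11^(11N) = (12^12/11^11)^N = (8916100448256/285311670611)^N.
The square-root prefactors combine to sqrt(2π·12N) / (sqrt(2π N)·sqrt(2π·11N)) = sqrt(12 / (2π·11·N)) = sqrt(6/(11π·11n)).
Substituting N = 11n: C(132n, 11n) ~ (8916100448256/285311670611)^(11n) · sqrt(6/(11π·11n)).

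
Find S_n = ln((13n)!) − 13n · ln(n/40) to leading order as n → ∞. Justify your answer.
S_n ~ 13n · (ln 520 − 1) + O(ln n)

Stirling: ln((13n)!) = 13n ln(13n) − 13n + O(ln n).
  S_n = 13n ln(13n) − 13n − 13n ln(n/40) + O(ln n)
      = 13n ln(13n) − 13n ln n + 13n ln 40 − 13n + O(ln n)
      = 13n ln 13 + 13n ln 40 − 13n + O(ln n)
      = 13n (ln 520 − 1) + O(ln n).
Numerically ln(520) − 1 ≈ 5.2538.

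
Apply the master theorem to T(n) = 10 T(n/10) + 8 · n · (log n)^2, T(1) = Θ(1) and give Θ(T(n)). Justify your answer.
T(n) = Θ(n · (log n)^3)

Here log_10 10 = 1 and f(n) = 8 · n · (log n)^2 = Θ(n^(log_10 10) · (log n)^2). This is the extended Case 2 of the master theorem (f matches the critical exponent up to log factors), giving T(n) = Θ(n^(log_10 10) · (log n)^(2+1)) = Θ(n · (log n)^3).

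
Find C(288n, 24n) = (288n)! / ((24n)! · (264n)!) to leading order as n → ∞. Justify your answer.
C(288n, 24n) ~ (8916100448256/285311670611)^(24n) · sqrt(6/(11π·24n))

Write N = 24n. Apply Stirling to each factorial:
  (12N)! ~ sqrt(2π·12N) · (12N/e)^(12N),
  N! ~ sqrt(2π N) · (N/e)^N,
  (11N)! ~ sqrt(2π·11N) · (11N/e)^(11N).
The exponential factors combine to (12N)^(12N) / (N^N · (11N)^(11N)) = 12^(12N)/11^(11N) = (12^12/11^11)^N = (8916100448256/285311670611)^N.
The square-root prefactors combine to sqrt(2π·12N) / (sqrt(2π N)·sqrt(2π·11N)) = sqrt(12 / (2π·11·N)) = sqrt(6/(11π·24n)).
Substituting N = 24n: C(288n, 24n) ~ (8916100448256/285311670611)^(24n) · sqrt(6/(11π·24n)).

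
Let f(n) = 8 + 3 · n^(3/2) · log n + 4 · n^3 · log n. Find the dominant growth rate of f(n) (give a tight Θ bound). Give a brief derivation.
f(n) ∈ Θ(n^3 · log n)

Compare the terms by growth order. For large n, n^a · (log n)^b dominates n^a' · (log n)^b' iff a > a', or (a = a' and b > b'). Ranking the 3 terms shows the dominant one is 4 · n^3 · log n. Hence f(n) ∈ Θ(n^3 · log n).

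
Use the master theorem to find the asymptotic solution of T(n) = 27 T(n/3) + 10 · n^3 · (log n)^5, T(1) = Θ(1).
T(n) = Θ(n^3 · (log n)^6)

Here log_3 27 = 3 and f(n) = 10 · n^3 · (log n)^5 = Θ(n^(log_3 27) · (log n)^5). This is the extended Case 2 of the master theorem (f matches the critical exponent up to log factors), giving T(n) = Θ(n^(log_3 27) · (log n)^(5+1)) = Θ(n^3 · (log n)^6).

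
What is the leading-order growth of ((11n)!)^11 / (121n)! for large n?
((11n)!)^11/(121n)! ~ ((2π·11n)^(10/2) / sqrt(11)) · 11^(−11·11n)  →  0

Write N = 11n. Stirling: N! ~ sqrt(2π N)(N/e)^N and (11N)! ~ sqrt(2π·11N)·(11N/e)^(11N).
  (N!)^11/(11N)! ~ (2π N)^(11/2) (N/e)^(11N) / [sqrt(2π·11N) (11N/e)^(11N)]
     = (2π N)^(11/2) / sqrt(2π·11N) · (N/(11N))^(11N)
     = (2π N)^((11−1)/2) / sqrt(11) · 11^(−11N).
Since 11^11 > 1, the factor 11^(−11N) decays exponentially, so the ratio → 0. Substituting N = 11n gives the stated form.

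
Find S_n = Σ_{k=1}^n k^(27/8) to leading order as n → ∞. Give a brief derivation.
S_n ~ (8/35) · n^(35/8)

Integral comparison: Σ_{k=1}^n k^(27/8) = ∫_0^n x^(27/8) dx + O(n^(27/8)). The integral is n^(1 + 27/8) / (1 + 27/8) = n^((27+8)/8) / ((27+8)/8) = (8/35) · n^(35/8).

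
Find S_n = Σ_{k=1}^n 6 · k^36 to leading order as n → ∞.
S_n ~ 6 · n^37 / 37

By integral comparison (Euler-Maclaurin), Σ_{k=1}^n 6 · k^36 = 6 · ∫_0^n x^36 dx + O(n^36) = 6 · n^37/37 + O(n^36). (Equivalently, Faulhaber's formula gives the same leading term.)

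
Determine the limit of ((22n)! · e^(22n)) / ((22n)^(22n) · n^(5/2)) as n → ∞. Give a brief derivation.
lim = 0

Stirling: (22n)! ~ sqrt(2π·22n) · (22n/e)^(22n). Hence
  (22n)! · e^(22n) / (22n)^(22n) ~ sqrt(2π·22n).
Dividing by n^(5/2): sqrt(2π·22n) / n^(5/2) = sqrt(2π·22) · n^((1−5)/2), so the expression behaves like sqrt(2π·22) · n^((1−5)/2) → 0.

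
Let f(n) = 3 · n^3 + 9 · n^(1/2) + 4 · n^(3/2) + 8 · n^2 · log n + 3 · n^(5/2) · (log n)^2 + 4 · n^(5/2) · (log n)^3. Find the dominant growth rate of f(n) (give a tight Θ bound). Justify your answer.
f(n) ∈ Θ(n^3)

Compare the terms by growth order. For large n, n^a · (log n)^b dominates n^a' · (log n)^b' iff a > a', or (a = a' and b > b'). Ranking the 6 terms shows the dominant one is 3 · n^3. Hence f(n) ∈ Θ(n^3).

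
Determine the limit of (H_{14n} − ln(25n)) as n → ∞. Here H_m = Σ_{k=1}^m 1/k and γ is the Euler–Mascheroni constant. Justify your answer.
lim = ln(14/25) + γ

By Euler-Maclaurin, H_m = ln m + γ + O(1/m). So
  H_{14n} − ln(25n) = ln(14n) + γ − ln(25n) + O(1/n)
                       = ln(14/25) + γ + O(1/n).
Hence the limit is ln(14/25) + γ.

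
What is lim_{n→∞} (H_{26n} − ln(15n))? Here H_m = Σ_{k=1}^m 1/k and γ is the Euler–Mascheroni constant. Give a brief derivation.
lim = ln(26/15) + γ

By Euler-Maclaurin, H_m = ln m + γ + O(1/m). So
  H_{26n} − ln(15n) = ln(26n) + γ − ln(15n) + O(1/n)
                       = ln(26/15) + γ + O(1/n).
Hence the limit is ln(26/15) + γ.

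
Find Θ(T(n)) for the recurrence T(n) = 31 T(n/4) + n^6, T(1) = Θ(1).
T(n) = Θ(n^6)

log_4 31 ≈ 2.477. f(n) = n^6 dominates n^(log_4 31) since 6 > 2.477, and the regularity condition a·f(n/b) = 31·(n/4)^6 = (31/4096)·n^6 ≤ c·f(n) holds with c = 31/4096 ≈ 0.00757 < 1. So this is Case 3: T(n) = Θ(f(n)) = Θ(n^6).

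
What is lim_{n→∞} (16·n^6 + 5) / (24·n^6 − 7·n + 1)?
lim = 16/24 = 2/3

For large n the leading n^6 terms dominate both numerator and denominator. Dividing top and bottom by n^6, every other term tends to 0, leaving 16/24 = 2/3.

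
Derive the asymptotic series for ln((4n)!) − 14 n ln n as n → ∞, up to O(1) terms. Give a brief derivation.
ln((4n)!) − 14 n ln n = −10 n ln n + 4(ln 4 − 1) n + (1/2) ln(2π·4n) + O(1/n)

Stirling: ln((4n)!) = 4n ln(4n) − 4n + (1/2) ln(2π·4n) + O(1/n).
Expand 4n ln(4n) = 4n (ln n + ln 4) = 4n ln n + 4n ln 4.
Subtract 14n ln n: leading term is (4 − 14) n ln n = −10 n ln n. The next term is 4n ln 4 − 4n = 4(ln 4 − 1) n. Then the (1/2) ln(2π·4n) correction.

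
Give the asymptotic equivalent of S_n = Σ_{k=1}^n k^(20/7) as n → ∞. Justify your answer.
S_n ~ (7/27) · n^(27/7)

Integral comparison: Σ_{k=1}^n k^(20/7) = ∫_0^n x^(20/7) dx + O(n^(20/7)). The integral is n^(1 + 20/7) / (1 + 20/7) = n^((20+7)/7) / ((20+7)/7) = (7/27) · n^(27/7).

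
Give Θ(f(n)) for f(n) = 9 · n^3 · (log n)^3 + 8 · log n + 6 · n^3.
f(n) ∈ Θ(n^3 · (log n)^3)

Compare the terms by growth order. For large n, n^a · (log n)^b dominates n^a' · (log n)^b' iff a > a', or (a = a' and b > b'). Ranking the 3 terms shows the dominant one is 9 · n^3 · (log n)^3. Hence f(n) ∈ Θ(n^3 · (log n)^3).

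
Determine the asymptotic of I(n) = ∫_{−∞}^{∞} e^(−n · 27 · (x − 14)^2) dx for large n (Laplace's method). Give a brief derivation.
I(n) = sqrt(π/(27n))

Here φ(x) = 27 · (x − 14)^2 has its unique minimum at x* = 14 with φ(x*) = 0 and φ''(x*) = 54. Laplace's method gives
  I(n) ~ e^(−n φ(x*)) · sqrt(2π / (n · φ''(x*))) = sqrt(2π / (54n)) = sqrt(π/(27n)).
This is exact: substituting u = (x − 14)·sqrt(27n) gives I(n) = (1/sqrt(27n)) ∫_{−∞}^{∞} e^(−u^2) du = sqrt(π/(27n)).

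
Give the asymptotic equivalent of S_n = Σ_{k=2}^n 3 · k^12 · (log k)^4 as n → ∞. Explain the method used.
S_n ~ 3 · n^13 · (log n)^4 / 13

By integral comparison, S_n = ∫_1^n 3 · x^12 · (log x)^4 dx + O(n^12 · (log n)^4). For the integral, the leading term of ∫_1^n x^12 (log x)^4 dx is n^13/13 · (log n)^4 (by repeated integration by parts; each step lowers the log-exponent and produces a relatively O(1/log n) correction). Hence S_n ~ 3 · n^13 · (log n)^4 / 13.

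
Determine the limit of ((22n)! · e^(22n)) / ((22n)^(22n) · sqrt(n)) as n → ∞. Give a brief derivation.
lim = sqrt(2π·22)

Stirling: (22n)! ~ sqrt(2π·22n) · (22n/e)^(22n). Hence
  (22n)! · e^(22n) / (22n)^(22n) ~ sqrt(2π·22n).
Dividing by sqrt(n): sqrt(2π·22n) / sqrt(n) = sqrt(2π·22) · n^((1−1)/2), so the limit is sqrt(2π·22).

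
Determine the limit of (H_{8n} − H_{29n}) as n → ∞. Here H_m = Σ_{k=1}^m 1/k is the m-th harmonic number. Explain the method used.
lim = ln(8/29)

Euler-Maclaurin gives H_m = ln m + γ + 1/(2m) + O(1/m^2). The γ and O(1/m) terms cancel in the difference:
  H_{8n} − H_{29n} = ln(8n) − ln(29n) + O(1/n) = ln(8/29) + O(1/n).
Hence the limit is ln(8/29).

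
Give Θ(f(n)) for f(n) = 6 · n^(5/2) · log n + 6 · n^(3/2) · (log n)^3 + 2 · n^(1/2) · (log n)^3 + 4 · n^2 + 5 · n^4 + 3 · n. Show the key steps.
f(n) ∈ Θ(n^4)

Compare the terms by growth order. For large n, n^a · (log n)^b dominates n^a' · (log n)^b' iff a > a', or (a = a' and b > b'). Ranking the 6 terms shows the dominant one is 5 · n^4. Hence f(n) ∈ Θ(n^4).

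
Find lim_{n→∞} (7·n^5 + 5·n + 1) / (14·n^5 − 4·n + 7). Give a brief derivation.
lim = 7/14 = 1/2

For large n the leading n^5 terms dominate both numerator and denominator. Dividing top and bottom by n^5, every other term tends to 0, leaving 7/14 = 1/2.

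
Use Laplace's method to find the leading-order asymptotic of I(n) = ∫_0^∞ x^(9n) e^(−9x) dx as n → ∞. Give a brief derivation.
I(n) ~ (sqrt(2π·9n) / 9) · (9n/(9e))^(9n)

Write the integrand as exp(9n ln x − 9x) and set f(x) = 9n ln x − 9x. Then f'(x) = 9n/x − 9 = 0 at x* = 9n/9, and f''(x*) = −9n/x*^2 = −9^2/(9n). Laplace's method (interior maximum) gives
  I(n) ~ e^(f(x*)) · sqrt(2π / |f''(x*)|)
        = exp(9n ln(9n/9) − 9n) · sqrt(2π · 9n / 9^2)
        = (9n/9)^(9n) e^(−9n) · sqrt(2π·9n) / 9
        = (sqrt(2π·9n) / 9) · (9n/(9e))^(9n).
This matches Γ(9n+1)/9^(9n+1) with Stirling applied to Γ.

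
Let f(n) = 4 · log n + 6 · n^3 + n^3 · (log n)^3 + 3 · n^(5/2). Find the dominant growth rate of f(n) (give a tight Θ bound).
f(n) ∈ Θ(n^3 · (log n)^3)

Compare the terms by growth order. For large n, n^a · (log n)^b dominates n^a' · (log n)^b' iff a > a', or (a = a' and b > b'). Ranking the 4 terms shows the dominant one is n^3 · (log n)^3. Hence f(n) ∈ Θ(n^3 · (log n)^3).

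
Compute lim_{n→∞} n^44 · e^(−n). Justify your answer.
lim = 0

Exponentials with base > 1 dominate every fixed polynomial: for any fixed c, n^c / e^n → 0 as n → ∞ (e.g. by the ratio test, or since e^n grows faster than any power of n). Hence n^44 · e^(−n) = n^44 / e^n → 0.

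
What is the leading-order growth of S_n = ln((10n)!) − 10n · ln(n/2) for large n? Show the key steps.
S_n ~ 10n · (ln 20 − 1) + O(ln n)

Stirling: ln((10n)!) = 10n ln(10n) − 10n + O(ln n).
  S_n = 10n ln(10n) − 10n − 10n ln(n/2) + O(ln n)
      = 10n ln(10n) − 10n ln n + 10n ln 2 − 10n + O(ln n)
      = 10n ln 10 + 10n ln 2 − 10n + O(ln n)
      = 10n (ln 20 − 1) + O(ln n).
Numerically ln(20) − 1 ≈ 1.9957.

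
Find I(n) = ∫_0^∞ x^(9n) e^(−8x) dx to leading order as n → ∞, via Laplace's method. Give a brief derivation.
I(n) ~ (sqrt(2π·9n) / 8) · (9n/(8e))^(9n)

Write the integrand as exp(9n ln x − 8x) and set f(x) = 9n ln x − 8x. Then f'(x) = 9n/x − 8 = 0 at x* = 9n/8, and f''(x*) = −9n/x*^2 = −8^2/(9n). Laplace's method (interior maximum) gives
  I(n) ~ e^(f(x*)) · sqrt(2π / |f''(x*)|)
        = exp(9n ln(9n/8) − 9n) · sqrt(2π · 9n / 8^2)
        = (9n/8)^(9n) e^(−9n) · sqrt(2π·9n) / 8
        = (sqrt(2π·9n) / 8) · (9n/(8e))^(9n).
This matches Γ(9n+1)/8^(9n+1) with Stirling applied to Γ.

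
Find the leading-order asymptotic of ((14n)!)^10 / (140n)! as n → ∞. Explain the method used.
((14n)!)^10/(140n)! ~ ((2π·14n)^(9/2) / sqrt(10)) · 10^(−10·14n)  →  0

Write N = 14n. Stirling: N! ~ sqrt(2π N)(N/e)^N and (10N)! ~ sqrt(2π·10N)·(10N/e)^(10N).
  (N!)^10/(10N)! ~ (2π N)^(10/2) (N/e)^(10N) / [sqrt(2π·10N) (10N/e)^(10N)]
     = (2π N)^(10/2) / sqrt(2π·10N) · (N/(10N))^(10N)
     = (2π N)^((10−1)/2) / sqrt(10) · 10^(−10N).
Since 10^10 > 1, the factor 10^(−10N) decays exponentially, so the ratio → 0. Substituting N = 14n gives the stated form.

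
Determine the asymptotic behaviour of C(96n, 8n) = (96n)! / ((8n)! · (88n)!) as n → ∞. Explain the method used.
C(96n, 8n) ~ (8916100448256/285311670611)^(8n) · sqrt(6/(11π·8n))

Write N = 8n. Apply Stirling to each factorial:
  (12N)! ~ sqrt(2π·12N) · (12N/e)^(12N),
  N! ~ sqrt(2π N) · (N/e)^N,
  (11N)! ~ sqrt(2π·11N) · (11N/e)^(11N).
The exponential factors combine to (12N)^(12N) / (N^N · (11N)^(11N)) = 12^(12N)/11^(11N) = (12^12/11^11)^N = (8916100448256/285311670611)^N.
The square-root prefactors combine to sqrt(2π·12N) / (sqrt(2π N)·sqrt(2π·11N)) = sqrt(12 / (2π·11·N)) = sqrt(6/(11π·8n)).
Substituting N = 8n: C(96n, 8n) ~ (8916100448256/285311670611)^(8n) · sqrt(6/(11π·8n)).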